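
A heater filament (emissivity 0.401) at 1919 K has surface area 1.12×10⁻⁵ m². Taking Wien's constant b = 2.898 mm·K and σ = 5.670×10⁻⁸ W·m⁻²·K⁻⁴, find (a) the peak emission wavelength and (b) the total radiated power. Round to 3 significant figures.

λ_max ≈ 1.51 μm; P ≈ 3.45 W

(a) λ_max = b/T = 2.898×10⁻³/1919 = 1.510×10⁻⁶ m = 1.51 μm.
Area A = 1.12×10⁻⁵ m².
(b) P = εσAT⁴ = 0.401×5.670×10⁻⁸×1.12×10⁻⁵×(1919)⁴ = 3.45 W.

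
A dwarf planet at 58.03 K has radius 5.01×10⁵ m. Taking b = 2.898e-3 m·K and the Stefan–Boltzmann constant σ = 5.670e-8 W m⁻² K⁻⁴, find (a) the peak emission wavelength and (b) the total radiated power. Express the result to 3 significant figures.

λ_max ≈ 49.9 μm; P ≈ 2.03×10¹² W

(a) λ_max = b/T = 2.898×10⁻³/58.03 = 4.994×10⁻⁵ m = 49.9 μm.
Surface area A = 4πR² = 4π(5.01×10⁵ m)² = 3.15417×10¹² m².
(b) P = σAT⁴ = 5.670×10⁻⁸×3.15417×10¹²×(58.03)⁴ = 2.03×10¹² W.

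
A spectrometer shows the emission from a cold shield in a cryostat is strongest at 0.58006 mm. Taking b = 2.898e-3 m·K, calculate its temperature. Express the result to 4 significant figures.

Wien's law gives T = b/λ_max = (2.898×10⁻³ m·K)/(5.8006×10⁻⁴ m) = 4.996 K.

T ≈ 4.996 K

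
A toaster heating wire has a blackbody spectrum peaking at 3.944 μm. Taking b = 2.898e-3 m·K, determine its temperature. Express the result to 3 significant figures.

Wien's law gives T = b/λ_max = (2.898×10⁻³ m·K)/(3.944×10⁻⁶ m) = 735 K.

T ≈ 735 K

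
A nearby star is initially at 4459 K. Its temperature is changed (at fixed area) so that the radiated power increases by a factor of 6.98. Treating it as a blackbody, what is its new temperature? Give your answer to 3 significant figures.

P ∝ T⁴, so T₂/T₁ = (P₂/P₁)^(1/4) = (6.98)^(1/4) = 1.62541.
T₂ = 4459 × 1.62541 = 7.25×10³ K.

T₂ ≈ 7.25×10³ K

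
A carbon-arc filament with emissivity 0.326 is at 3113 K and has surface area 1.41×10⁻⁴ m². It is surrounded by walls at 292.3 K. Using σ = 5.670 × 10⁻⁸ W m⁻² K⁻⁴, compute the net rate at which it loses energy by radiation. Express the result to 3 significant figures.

Net loss ≈ 245 W

Area A = 1.41×10⁻⁴ m².
Net radiated power P_net = εσA(T⁴ − T₀⁴) = 0.326×5.670×10⁻⁸×1.41×10⁻⁴×(3113⁴ − 292.3⁴).
T⁴ − T₀⁴ = 9.39110×10¹³ − 7.29987×10⁹ = 9.39037×10¹³ K⁴, so P_net = 245 W.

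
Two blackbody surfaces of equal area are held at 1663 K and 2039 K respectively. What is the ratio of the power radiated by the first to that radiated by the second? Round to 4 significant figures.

P₁/P₂ ≈ 0.4425

With equal areas, P₁/P₂ = (T₁/T₂)⁴ = (1663/2039)⁴ = 0.4425.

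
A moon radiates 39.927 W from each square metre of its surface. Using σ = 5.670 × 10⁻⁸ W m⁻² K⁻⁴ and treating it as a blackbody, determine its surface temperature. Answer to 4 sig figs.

T ≈ 162.9 K

I = σT⁴, so T = (I/σ)^(1/4) = (39.927/(5.670×10⁻⁸))^(1/4) = 162.9 K.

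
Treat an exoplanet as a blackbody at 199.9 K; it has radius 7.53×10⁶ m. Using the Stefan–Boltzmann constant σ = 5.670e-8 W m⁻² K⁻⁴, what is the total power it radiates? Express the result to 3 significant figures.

Surface area A = 4πR² = 4π(7.53×10⁶ m)² = 7.12525×10¹⁴ m².
P = σAT⁴ = 5.670×10⁻⁸ × 7.12525×10¹⁴ × (199.9)⁴ = 6.45×10¹⁶ W.

P ≈ 6.45×10¹⁶ W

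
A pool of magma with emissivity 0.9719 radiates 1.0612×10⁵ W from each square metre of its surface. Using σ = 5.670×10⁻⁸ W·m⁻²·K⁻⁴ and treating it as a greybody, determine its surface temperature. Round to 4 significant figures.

T ≈ 1178 K

I = εσT⁴, so T = (I/εσ)^(1/4) = (1.0612×10⁵/(0.9719×5.670×10⁻⁸))^(1/4) = 1178 K.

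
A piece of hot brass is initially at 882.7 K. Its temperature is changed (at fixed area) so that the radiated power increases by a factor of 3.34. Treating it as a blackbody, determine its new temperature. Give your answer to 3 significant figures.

T₂ ≈ 1.19×10³ K

P ∝ T⁴, so T₂/T₁ = (P₂/P₁)^(1/4) = (3.34)^(1/4) = 1.35188.
T₂ = 882.7 × 1.35188 = 1.19×10³ K.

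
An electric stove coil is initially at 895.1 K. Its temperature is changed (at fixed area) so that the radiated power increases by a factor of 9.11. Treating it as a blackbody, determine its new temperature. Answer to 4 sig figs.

T₂ ≈ 1555 K

P ∝ T⁴, so T₂/T₁ = (P₂/P₁)^(1/4) = (9.11)^(1/4) = 1.73732.
T₂ = 895.1 × 1.73732 = 1555 K.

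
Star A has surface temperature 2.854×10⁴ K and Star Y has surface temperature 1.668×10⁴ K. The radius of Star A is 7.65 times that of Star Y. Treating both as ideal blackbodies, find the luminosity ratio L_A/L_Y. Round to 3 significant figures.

L ∝ R²T⁴, so L_A/L_Y = (R_A/R_Y)²(T_A/T_Y)⁴ = (7.65)² × (2.854×10⁴/1.668×10⁴)⁴ = 58.5225 × 8.57100 = 502.

L_A/L_Y ≈ 502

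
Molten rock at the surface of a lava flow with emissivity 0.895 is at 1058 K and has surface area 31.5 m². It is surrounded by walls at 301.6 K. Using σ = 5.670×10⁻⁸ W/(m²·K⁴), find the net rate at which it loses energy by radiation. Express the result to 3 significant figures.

Area A = 31.5 m².
Net radiated power P_net = εσA(T⁴ − T₀⁴) = 0.895×5.670×10⁻⁸×31.5×(1058⁴ − 301.6⁴).
T⁴ − T₀⁴ = 1.25298×10¹² − 8.27419×10⁹ = 1.24471×10¹² K⁴, so P_net = 1.99×10⁶ W.

Net loss ≈ 1.99×10⁶ W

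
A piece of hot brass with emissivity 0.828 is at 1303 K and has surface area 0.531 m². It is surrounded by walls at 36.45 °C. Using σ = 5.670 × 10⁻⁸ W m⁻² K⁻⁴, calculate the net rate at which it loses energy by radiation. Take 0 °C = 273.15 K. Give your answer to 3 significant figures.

Surroundings: T = 36.45 °C + 273.15 = 309.60 K.
Area A = 0.531 m².
Net radiated power P_net = εσA(T⁴ − T₀⁴) = 0.828×5.670×10⁻⁸×0.531×(1303⁴ − 309.60⁴).
T⁴ − T₀⁴ = 2.88256×10¹² − 9.18764×10⁹ = 2.87337×10¹² K⁴, so P_net = 7.16×10⁴ W.

Net loss ≈ 7.16×10⁴ W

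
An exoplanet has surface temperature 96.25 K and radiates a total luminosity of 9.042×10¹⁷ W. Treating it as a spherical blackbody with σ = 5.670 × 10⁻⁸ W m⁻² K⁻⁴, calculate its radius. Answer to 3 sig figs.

L = 4πR²σT⁴ ⇒ R = √(L/(4πσT⁴)).
σT⁴ = 4.86616 W/m², so R = √(9.042×10¹⁷/(4π×4.86616)) = 1.22×10⁸ m.

R ≈ 1.22×10⁸ m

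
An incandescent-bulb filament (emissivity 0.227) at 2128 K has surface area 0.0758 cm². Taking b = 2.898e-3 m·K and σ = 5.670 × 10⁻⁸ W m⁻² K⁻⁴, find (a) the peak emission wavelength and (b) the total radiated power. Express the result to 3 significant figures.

(a) λ_max = b/T = 2.898×10⁻³/2128 = 1.362×10⁻⁶ m = 1.36 μm.
Area A = 0.0758 cm² = 7.58×10⁻⁶ m².
(b) P = εσAT⁴ = 0.227×5.670×10⁻⁸×7.58×10⁻⁶×(2128)⁴ = 2.00 W.

λ_max ≈ 1.36 μm; P ≈ 2.00 W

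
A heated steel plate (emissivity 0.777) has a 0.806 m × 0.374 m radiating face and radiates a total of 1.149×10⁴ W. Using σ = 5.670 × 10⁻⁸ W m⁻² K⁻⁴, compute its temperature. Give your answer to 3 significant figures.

Area A = 0.806 × 0.374 = 0.301444 m².
P = εσAT⁴ ⇒ T = (P/(εσA))^(1/4) = (1.149×10⁴/(0.777×5.670×10⁻⁸×0.301444))^(1/4) = 964 K.

T ≈ 964 K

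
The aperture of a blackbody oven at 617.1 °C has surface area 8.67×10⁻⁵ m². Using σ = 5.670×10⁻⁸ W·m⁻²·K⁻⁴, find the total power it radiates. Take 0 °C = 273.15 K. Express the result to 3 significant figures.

P ≈ 3.09 W

T = 617.1 °C + 273.15 = 890.25 K.
Area A = 8.67×10⁻⁵ m².
P = σAT⁴ = 5.670×10⁻⁸ × 8.67×10⁻⁵ × (890.25)⁴ = 3.09 W.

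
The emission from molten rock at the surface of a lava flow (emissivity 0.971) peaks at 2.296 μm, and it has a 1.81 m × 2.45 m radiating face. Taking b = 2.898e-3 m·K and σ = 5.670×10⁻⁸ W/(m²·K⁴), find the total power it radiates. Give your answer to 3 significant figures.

Wien's law: T = b/λ_max = 2.898×10⁻³/2.296×10⁻⁶ = 1262.20 K.
Area A = 1.81 × 2.45 = 4.4345 m².
Then P = εσAT⁴ = 0.971×5.670×10⁻⁸×4.4345×(1262.20)⁴ = 6.20×10⁵ W.

P ≈ 6.20×10⁵ W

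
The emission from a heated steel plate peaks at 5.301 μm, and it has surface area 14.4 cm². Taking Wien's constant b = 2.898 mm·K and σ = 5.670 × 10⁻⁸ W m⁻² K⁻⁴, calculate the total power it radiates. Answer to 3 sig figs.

P ≈ 7.29 W

Wien's law: T = b/λ_max = 2.898×10⁻³/5.301×10⁻⁶ = 546.689 K.
Area A = 14.4 cm² = 1.44×10⁻³ m².
Then P = σAT⁴ = 5.670×10⁻⁸×1.44×10⁻³×(546.689)⁴ = 7.29 W.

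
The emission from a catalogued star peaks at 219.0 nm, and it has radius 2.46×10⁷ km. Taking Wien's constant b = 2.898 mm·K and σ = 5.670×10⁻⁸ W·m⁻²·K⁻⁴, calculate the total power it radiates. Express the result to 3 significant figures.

Wien's law: T = b/λ_max = 2.898×10⁻³/2.190×10⁻⁷ = 13232.9 K.
Surface area A = 4πR² = 4π(2.46×10¹⁰ m)² = 7.60466×10²¹ m².
Then P = σAT⁴ = 5.670×10⁻⁸×7.60466×10²¹×(13232.9)⁴ = 1.32×10³¹ W.

P ≈ 1.32×10³¹ W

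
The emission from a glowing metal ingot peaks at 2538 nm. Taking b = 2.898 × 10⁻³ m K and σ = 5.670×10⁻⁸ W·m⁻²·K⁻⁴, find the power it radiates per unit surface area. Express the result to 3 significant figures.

I ≈ 9.64×10⁴ W/m²

Wien's law: T = b/λ_max = 2.898×10⁻³/2.538×10⁻⁶ = 1141.84 K.
Then I = σT⁴ = 5.670×10⁻⁸×(1141.84)⁴ = 9.64×10⁴ W/m².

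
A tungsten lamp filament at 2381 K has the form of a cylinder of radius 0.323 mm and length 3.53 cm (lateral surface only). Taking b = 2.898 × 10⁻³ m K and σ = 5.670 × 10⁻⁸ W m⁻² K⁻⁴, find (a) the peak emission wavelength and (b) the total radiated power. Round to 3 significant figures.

λ_max ≈ 1.22 μm; P ≈ 131 W

(a) λ_max = b/T = 2.898×10⁻³/2381 = 1.217×10⁻⁶ m = 1.22 μm.
Lateral area A = 2πrL = 2π×3.23×10⁻⁴×0.0353 = 7.16403×10⁻⁵ m².
(b) P = σAT⁴ = 5.670×10⁻⁸×7.16403×10⁻⁵×(2381)⁴ = 131 W.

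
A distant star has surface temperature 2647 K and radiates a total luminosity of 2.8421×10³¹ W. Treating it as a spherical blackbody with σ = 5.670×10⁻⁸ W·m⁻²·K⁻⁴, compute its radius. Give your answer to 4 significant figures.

L = 4πR²σT⁴ ⇒ R = √(L/(4πσT⁴)).
σT⁴ = 2.78355×10⁶ W/m², so R = √(2.8421×10³¹/(4π×2.78355×10⁶)) = 9.014×10¹¹ m.

R ≈ 9.014×10¹¹ m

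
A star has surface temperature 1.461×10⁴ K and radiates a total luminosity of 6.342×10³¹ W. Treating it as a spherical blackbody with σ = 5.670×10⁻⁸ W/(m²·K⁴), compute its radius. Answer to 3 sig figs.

R ≈ 4.42×10¹⁰ m

L = 4πR²σT⁴ ⇒ R = √(L/(4πσT⁴)).
σT⁴ = 2.58335×10⁹ W/m², so R = √(6.342×10³¹/(4π×2.58335×10⁹)) = 4.42×10¹⁰ m.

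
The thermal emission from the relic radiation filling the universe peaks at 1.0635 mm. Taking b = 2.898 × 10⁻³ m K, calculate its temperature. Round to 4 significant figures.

T ≈ 2.725 K

Wien's law gives T = b/λ_max = (2.898×10⁻³ m·K)/(1.0635×10⁻³ m) = 2.725 K.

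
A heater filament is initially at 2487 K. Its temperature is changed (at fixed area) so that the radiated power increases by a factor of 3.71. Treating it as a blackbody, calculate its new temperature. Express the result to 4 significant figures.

P ∝ T⁴, so T₂/T₁ = (P₂/P₁)^(1/4) = (3.71)^(1/4) = 1.38785.
T₂ = 2487 × 1.38785 = 3452 K.

T₂ ≈ 3452 K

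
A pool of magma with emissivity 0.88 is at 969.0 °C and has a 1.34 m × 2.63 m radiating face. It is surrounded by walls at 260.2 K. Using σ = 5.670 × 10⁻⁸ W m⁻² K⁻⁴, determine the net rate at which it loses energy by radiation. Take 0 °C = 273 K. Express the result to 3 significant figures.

Net loss ≈ 4.18×10⁵ W

T = 969.0 °C + 273 = 1242.0 K.
Area A = 1.34 × 2.63 = 3.5242 m².
Net radiated power P_net = εσA(T⁴ − T₀⁴) = 0.88×5.670×10⁻⁸×3.5242×(1242.0⁴ − 260.2⁴).
T⁴ − T₀⁴ = 2.37950×10¹² − 4.58384×10⁹ = 2.37492×10¹² K⁴, so P_net = 4.18×10⁵ W.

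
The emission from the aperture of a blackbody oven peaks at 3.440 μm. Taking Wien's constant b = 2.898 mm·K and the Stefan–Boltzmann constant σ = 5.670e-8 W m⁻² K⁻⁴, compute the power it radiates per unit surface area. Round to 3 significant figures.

Wien's law: T = b/λ_max = 2.898×10⁻³/3.440×10⁻⁶ = 842.442 K.
Then I = σT⁴ = 5.670×10⁻⁸×(842.442)⁴ = 2.86×10⁴ W/m².

I ≈ 2.86×10⁴ W/m²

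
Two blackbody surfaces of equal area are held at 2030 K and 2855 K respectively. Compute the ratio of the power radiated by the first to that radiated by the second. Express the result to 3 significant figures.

With equal areas, P₁/P₂ = (T₁/T₂)⁴ = (2030/2855)⁴ = 0.256.

P₁/P₂ ≈ 0.256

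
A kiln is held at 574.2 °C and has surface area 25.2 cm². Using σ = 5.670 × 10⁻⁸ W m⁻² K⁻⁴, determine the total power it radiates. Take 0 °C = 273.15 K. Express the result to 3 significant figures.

P ≈ 73.7 W

T = 574.2 °C + 273.15 = 847.35 K.
Area A = 25.2 cm² = 2.52×10⁻³ m².
P = σAT⁴ = 5.670×10⁻⁸ × 2.52×10⁻³ × (847.35)⁴ = 73.7 W.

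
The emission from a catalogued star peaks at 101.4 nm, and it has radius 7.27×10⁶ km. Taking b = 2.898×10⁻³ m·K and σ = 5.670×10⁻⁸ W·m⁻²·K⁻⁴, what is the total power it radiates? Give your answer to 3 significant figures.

P ≈ 2.51×10³¹ W

Wien's law: T = b/λ_max = 2.898×10⁻³/1.014×10⁻⁷ = 28579.9 K.
Surface area A = 4πR² = 4π(7.27×10⁹ m)² = 6.64169×10²⁰ m².
Then P = σAT⁴ = 5.670×10⁻⁸×6.64169×10²⁰×(28579.9)⁴ = 2.51×10³¹ W.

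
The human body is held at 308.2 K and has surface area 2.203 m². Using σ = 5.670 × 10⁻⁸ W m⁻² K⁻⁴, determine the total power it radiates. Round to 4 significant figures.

P ≈ 1127 W

Area A = 2.203 m².
P = σAT⁴ = 5.670×10⁻⁸ × 2.203 × (308.2)⁴ = 1127 W.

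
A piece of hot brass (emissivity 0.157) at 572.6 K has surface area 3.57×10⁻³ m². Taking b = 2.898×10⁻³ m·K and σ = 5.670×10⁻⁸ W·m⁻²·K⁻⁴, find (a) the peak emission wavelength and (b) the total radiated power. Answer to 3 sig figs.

λ_max ≈ 5.06 μm; P ≈ 3.42 W

(a) λ_max = b/T = 2.898×10⁻³/572.6 = 5.061×10⁻⁶ m = 5.06 μm.
Area A = 3.57×10⁻³ m².
(b) P = εσAT⁴ = 0.157×5.670×10⁻⁸×3.57×10⁻³×(572.6)⁴ = 3.42 W.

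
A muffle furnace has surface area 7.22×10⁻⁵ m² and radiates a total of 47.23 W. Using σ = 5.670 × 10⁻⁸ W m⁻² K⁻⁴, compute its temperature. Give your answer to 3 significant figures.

T ≈ 1.84×10³ K

Area A = 7.22×10⁻⁵ m².
P = σAT⁴ ⇒ T = (P/(σA))^(1/4) = (47.23/(5.670×10⁻⁸×7.22×10⁻⁵))^(1/4) = 1.84×10³ K.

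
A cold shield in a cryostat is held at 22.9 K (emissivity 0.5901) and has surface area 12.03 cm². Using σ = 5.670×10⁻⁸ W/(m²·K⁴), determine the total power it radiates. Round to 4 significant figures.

Area A = 12.03 cm² = 1.203×10⁻³ m².
P = εσAT⁴ = 0.5901 × 5.670×10⁻⁸ × 1.203×10⁻³ × (22.9)⁴ = 1.107×10⁻⁵ W.

P ≈ 1.107×10⁻⁵ W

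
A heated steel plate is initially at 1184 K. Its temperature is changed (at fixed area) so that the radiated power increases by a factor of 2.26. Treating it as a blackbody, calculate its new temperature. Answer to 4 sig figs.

T₂ ≈ 1452 K

P ∝ T⁴, so T₂/T₁ = (P₂/P₁)^(1/4) = (2.26)^(1/4) = 1.22610.
T₂ = 1184 × 1.22610 = 1452 K.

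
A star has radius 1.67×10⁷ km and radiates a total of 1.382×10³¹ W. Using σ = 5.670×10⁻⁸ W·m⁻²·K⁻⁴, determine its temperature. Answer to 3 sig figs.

Surface area A = 4πR² = 4π(1.67×10¹⁰ m)² = 3.50464×10²¹ m².
P = σAT⁴ ⇒ T = (P/(σA))^(1/4) = (1.382×10³¹/(5.670×10⁻⁸×3.50464×10²¹))^(1/4) = 1.62×10⁴ K.

T ≈ 1.62×10⁴ K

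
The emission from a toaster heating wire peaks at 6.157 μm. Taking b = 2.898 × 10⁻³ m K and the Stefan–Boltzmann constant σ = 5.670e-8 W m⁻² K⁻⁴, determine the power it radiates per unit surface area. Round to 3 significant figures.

I ≈ 2.78×10³ W/m²

Wien's law: T = b/λ_max = 2.898×10⁻³/6.157×10⁻⁶ = 470.684 K.
Then I = σT⁴ = 5.670×10⁻⁸×(470.684)⁴ = 2.78×10³ W/m².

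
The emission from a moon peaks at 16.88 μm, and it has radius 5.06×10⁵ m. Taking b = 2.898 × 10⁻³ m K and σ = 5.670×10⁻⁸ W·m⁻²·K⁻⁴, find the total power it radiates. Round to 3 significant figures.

Wien's law: T = b/λ_max = 2.898×10⁻³/1.688×10⁻⁵ = 171.682 K.
Surface area A = 4πR² = 4π(5.06×10⁵ m)² = 3.21744×10¹² m².
Then P = σAT⁴ = 5.670×10⁻⁸×3.21744×10¹²×(171.682)⁴ = 1.58×10¹⁴ W.

P ≈ 1.58×10¹⁴ W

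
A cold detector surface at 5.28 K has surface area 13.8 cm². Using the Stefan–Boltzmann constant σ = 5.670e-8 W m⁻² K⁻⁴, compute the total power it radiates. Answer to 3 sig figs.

P ≈ 6.08×10⁻⁸ W

Area A = 13.8 cm² = 1.38×10⁻³ m².
P = σAT⁴ = 5.670×10⁻⁸ × 1.38×10⁻³ × (5.28)⁴ = 6.08×10⁻⁸ W.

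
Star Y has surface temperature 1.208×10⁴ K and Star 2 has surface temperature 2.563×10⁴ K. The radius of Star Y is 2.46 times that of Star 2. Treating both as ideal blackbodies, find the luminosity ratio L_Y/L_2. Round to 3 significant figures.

L ∝ R²T⁴, so L_Y/L_2 = (R_Y/R_2)²(T_Y/T_2)⁴ = (2.46)² × (1.208×10⁴/2.563×10⁴)⁴ = 6.0516 × 0.0493484 = 0.299.

L_Y/L_2 ≈ 0.299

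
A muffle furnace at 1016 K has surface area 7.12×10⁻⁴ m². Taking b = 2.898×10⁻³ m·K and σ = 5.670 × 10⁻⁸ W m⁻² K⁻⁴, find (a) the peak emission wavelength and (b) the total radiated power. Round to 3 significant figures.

(a) λ_max = b/T = 2.898×10⁻³/1016 = 2.852×10⁻⁶ m = 2.85×10³ nm.
Area A = 7.12×10⁻⁴ m².
(b) P = σAT⁴ = 5.670×10⁻⁸×7.12×10⁻⁴×(1016)⁴ = 43.0 W.

λ_max ≈ 2.85×10³ nm; P ≈ 43.0 W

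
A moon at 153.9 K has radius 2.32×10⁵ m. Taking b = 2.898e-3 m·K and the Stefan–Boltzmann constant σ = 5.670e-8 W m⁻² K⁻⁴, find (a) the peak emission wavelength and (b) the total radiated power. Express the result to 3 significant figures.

λ_max ≈ 18.8 μm; P ≈ 2.15×10¹³ W

(a) λ_max = b/T = 2.898×10⁻³/153.9 = 1.883×10⁻⁵ m = 18.8 μm.
Surface area A = 4πR² = 4π(2.32×10⁵ m)² = 6.76372×10¹¹ m².
(b) P = σAT⁴ = 5.670×10⁻⁸×6.76372×10¹¹×(153.9)⁴ = 2.15×10¹³ W.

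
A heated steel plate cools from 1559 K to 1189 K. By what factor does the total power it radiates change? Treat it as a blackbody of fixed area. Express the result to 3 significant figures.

P₂/P₁ ≈ 0.338

P ∝ T⁴, so P₂/P₁ = (T₂/T₁)⁴ = (1189/1559)⁴ = (0.762668)⁴ = 0.338.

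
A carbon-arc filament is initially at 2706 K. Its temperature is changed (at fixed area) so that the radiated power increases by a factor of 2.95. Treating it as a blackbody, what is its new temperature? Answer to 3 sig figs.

P ∝ T⁴, so T₂/T₁ = (P₂/P₁)^(1/4) = (2.95)^(1/4) = 1.31056.
T₂ = 2706 × 1.31056 = 3.55×10³ K.

T₂ ≈ 3.55×10³ K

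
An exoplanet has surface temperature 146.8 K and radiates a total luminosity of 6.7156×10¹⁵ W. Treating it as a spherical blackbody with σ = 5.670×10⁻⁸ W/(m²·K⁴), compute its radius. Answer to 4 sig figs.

R ≈ 4.505×10⁶ m

L = 4πR²σT⁴ ⇒ R = √(L/(4πσT⁴)).
σT⁴ = 26.3322 W/m², so R = √(6.7156×10¹⁵/(4π×26.3322)) = 4.505×10⁶ m.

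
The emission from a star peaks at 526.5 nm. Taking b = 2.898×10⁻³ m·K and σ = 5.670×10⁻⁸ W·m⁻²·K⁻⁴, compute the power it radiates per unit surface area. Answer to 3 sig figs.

I ≈ 5.20×10⁷ W/m²

Wien's law: T = b/λ_max = 2.898×10⁻³/5.265×10⁻⁷ = 5504.27 K.
Then I = σT⁴ = 5.670×10⁻⁸×(5504.27)⁴ = 5.20×10⁷ W/m².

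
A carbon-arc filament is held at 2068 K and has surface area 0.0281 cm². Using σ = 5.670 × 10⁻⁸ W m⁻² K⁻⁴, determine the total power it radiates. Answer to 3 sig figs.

P ≈ 2.91 W

Area A = 0.0281 cm² = 2.81×10⁻⁶ m².
P = σAT⁴ = 5.670×10⁻⁸ × 2.81×10⁻⁶ × (2068)⁴ = 2.91 W.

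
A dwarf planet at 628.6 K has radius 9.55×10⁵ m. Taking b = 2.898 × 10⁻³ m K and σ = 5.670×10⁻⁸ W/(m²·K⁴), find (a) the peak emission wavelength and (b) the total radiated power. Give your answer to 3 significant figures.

λ_max ≈ 4.61 μm; P ≈ 1.01×10¹⁷ W

(a) λ_max = b/T = 2.898×10⁻³/628.6 = 4.610×10⁻⁶ m = 4.61 μm.
Surface area A = 4πR² = 4π(9.55×10⁵ m)² = 1.14608×10¹³ m².
(b) P = σAT⁴ = 5.670×10⁻⁸×1.14608×10¹³×(628.6)⁴ = 1.01×10¹⁷ W.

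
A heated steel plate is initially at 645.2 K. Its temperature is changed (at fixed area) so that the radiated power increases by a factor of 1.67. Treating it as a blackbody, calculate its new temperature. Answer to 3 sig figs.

P ∝ T⁴, so T₂/T₁ = (P₂/P₁)^(1/4) = (1.67)^(1/4) = 1.13679.
T₂ = 645.2 × 1.13679 = 733 K.

T₂ ≈ 733 K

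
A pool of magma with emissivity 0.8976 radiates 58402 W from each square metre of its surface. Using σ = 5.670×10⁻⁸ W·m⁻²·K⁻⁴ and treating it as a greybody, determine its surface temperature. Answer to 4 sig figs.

T ≈ 1035 K

I = εσT⁴, so T = (I/εσ)^(1/4) = (58402/(0.8976×5.670×10⁻⁸))^(1/4) = 1035 K.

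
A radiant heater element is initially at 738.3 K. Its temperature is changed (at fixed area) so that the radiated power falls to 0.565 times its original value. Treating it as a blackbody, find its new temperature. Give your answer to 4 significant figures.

T₂ ≈ 640.1 K

P ∝ T⁴, so T₂/T₁ = (P₂/P₁)^(1/4) = (0.565)^(1/4) = 0.866986.
T₂ = 738.3 × 0.866986 = 640.1 K.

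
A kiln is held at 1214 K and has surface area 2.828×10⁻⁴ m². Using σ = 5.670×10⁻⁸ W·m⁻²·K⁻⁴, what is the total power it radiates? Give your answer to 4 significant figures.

Area A = 2.828×10⁻⁴ m².
P = σAT⁴ = 5.670×10⁻⁸ × 2.828×10⁻⁴ × (1214)⁴ = 34.83 W.

P ≈ 34.83 W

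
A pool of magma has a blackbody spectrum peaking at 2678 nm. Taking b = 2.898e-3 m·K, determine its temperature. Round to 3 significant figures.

T ≈ 1.08×10³ K

Wien's law gives T = b/λ_max = (2.898×10⁻³ m·K)/(2.678×10⁻⁶ m) = 1.08×10³ K.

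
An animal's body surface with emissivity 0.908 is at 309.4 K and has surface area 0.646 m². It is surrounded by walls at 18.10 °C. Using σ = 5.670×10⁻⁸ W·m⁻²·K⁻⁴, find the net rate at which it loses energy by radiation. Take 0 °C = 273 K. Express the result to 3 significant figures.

Surroundings: T = 18.10 °C + 273 = 291.10 K.
Area A = 0.646 m².
Net radiated power P_net = εσA(T⁴ − T₀⁴) = 0.908×5.670×10⁻⁸×0.646×(309.4⁴ − 291.10⁴).
T⁴ − T₀⁴ = 9.16392×10⁹ − 7.18073×10⁹ = 1.98319×10⁹ K⁴, so P_net = 66.0 W.

Net loss ≈ 66.0 W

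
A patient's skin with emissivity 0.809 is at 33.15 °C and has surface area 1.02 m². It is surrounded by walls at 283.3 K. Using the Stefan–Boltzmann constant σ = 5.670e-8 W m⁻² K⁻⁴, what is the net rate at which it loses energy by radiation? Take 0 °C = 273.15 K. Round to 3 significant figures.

T = 33.15 °C + 273.15 = 306.30 K.
Area A = 1.02 m².
Net radiated power P_net = εσA(T⁴ − T₀⁴) = 0.809×5.670×10⁻⁸×1.02×(306.30⁴ − 283.3⁴).
T⁴ − T₀⁴ = 8.80213×10⁹ − 6.44149×10⁹ = 2.36064×10⁹ K⁴, so P_net = 110 W.

Net loss ≈ 110 W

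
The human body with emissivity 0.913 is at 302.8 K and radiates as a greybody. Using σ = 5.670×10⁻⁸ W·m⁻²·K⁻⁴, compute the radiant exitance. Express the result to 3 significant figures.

I ≈ 435 W/m²

Stefan–Boltzmann: I = εσT⁴ = 0.913 × 5.670×10⁻⁸ × (302.8)⁴ = 435 W/m².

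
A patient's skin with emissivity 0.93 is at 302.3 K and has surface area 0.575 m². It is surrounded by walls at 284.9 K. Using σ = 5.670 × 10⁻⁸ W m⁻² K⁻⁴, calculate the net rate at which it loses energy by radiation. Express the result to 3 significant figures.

Area A = 0.575 m².
Net radiated power P_net = εσA(T⁴ − T₀⁴) = 0.93×5.670×10⁻⁸×0.575×(302.3⁴ − 284.9⁴).
T⁴ − T₀⁴ = 8.35127×10⁹ − 6.58825×10⁹ = 1.76302×10⁹ K⁴, so P_net = 53.5 W.

Net loss ≈ 53.5 W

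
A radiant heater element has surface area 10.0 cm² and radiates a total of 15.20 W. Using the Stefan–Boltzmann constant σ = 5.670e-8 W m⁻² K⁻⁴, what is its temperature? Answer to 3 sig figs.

T ≈ 720 K

Area A = 10.0 cm² = 1.00×10⁻³ m².
P = σAT⁴ ⇒ T = (P/(σA))^(1/4) = (15.20/(5.670×10⁻⁸×1.00×10⁻³))^(1/4) = 720 K.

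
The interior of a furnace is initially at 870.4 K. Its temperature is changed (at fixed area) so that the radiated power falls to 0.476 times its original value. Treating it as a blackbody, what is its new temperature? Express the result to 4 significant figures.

T₂ ≈ 723.0 K

P ∝ T⁴, so T₂/T₁ = (P₂/P₁)^(1/4) = (0.476)^(1/4) = 0.830619.
T₂ = 870.4 × 0.830619 = 723.0 K.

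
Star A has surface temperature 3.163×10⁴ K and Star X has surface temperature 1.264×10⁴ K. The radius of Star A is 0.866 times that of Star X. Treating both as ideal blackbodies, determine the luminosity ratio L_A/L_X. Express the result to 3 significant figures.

L_A/L_X ≈ 29.4

L ∝ R²T⁴, so L_A/L_X = (R_A/R_X)²(T_A/T_X)⁴ = (0.866)² × (3.163×10⁴/1.264×10⁴)⁴ = 0.749956 × 39.2110 = 29.4.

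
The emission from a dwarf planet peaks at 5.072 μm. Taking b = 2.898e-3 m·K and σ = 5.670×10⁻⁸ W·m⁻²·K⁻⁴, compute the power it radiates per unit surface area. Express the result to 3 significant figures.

Wien's law: T = b/λ_max = 2.898×10⁻³/5.072×10⁻⁶ = 571.372 K.
Then I = σT⁴ = 5.670×10⁻⁸×(571.372)⁴ = 6.04×10³ W/m².

I ≈ 6.04×10³ W/m²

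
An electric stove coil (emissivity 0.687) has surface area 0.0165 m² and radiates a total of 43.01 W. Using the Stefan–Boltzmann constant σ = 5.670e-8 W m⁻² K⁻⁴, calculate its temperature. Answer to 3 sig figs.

Area A = 0.0165 m².
P = εσAT⁴ ⇒ T = (P/(εσA))^(1/4) = (43.01/(0.687×5.670×10⁻⁸×0.0165))^(1/4) = 509 K.

T ≈ 509 K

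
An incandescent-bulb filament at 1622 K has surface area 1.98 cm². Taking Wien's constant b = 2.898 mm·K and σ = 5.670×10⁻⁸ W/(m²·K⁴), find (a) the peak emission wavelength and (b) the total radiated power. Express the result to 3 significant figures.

(a) λ_max = b/T = 2.898×10⁻³/1622 = 1.787×10⁻⁶ m = 1.79 μm.
Area A = 1.98 cm² = 1.98×10⁻⁴ m².
(b) P = σAT⁴ = 5.670×10⁻⁸×1.98×10⁻⁴×(1622)⁴ = 77.7 W.

λ_max ≈ 1.79 μm; P ≈ 77.7 W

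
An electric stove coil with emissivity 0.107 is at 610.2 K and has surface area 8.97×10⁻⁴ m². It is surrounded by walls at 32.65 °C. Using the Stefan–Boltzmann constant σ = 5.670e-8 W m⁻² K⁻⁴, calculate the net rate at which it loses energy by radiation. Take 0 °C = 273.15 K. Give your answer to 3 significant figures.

Surroundings: T = 32.65 °C + 273.15 = 305.80 K.
Area A = 8.97×10⁻⁴ m².
Net radiated power P_net = εσA(T⁴ − T₀⁴) = 0.107×5.670×10⁻⁸×8.97×10⁻⁴×(610.2⁴ − 305.80⁴).
T⁴ − T₀⁴ = 1.38640×10¹¹ − 8.74480×10⁹ = 1.29895×10¹¹ K⁴, so P_net = 0.707 W.

Net loss ≈ 0.707 W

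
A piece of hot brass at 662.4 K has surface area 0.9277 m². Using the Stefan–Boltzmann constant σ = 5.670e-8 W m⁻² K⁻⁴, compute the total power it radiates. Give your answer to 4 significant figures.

P ≈ 1.013×10⁴ W

Area A = 0.9277 m².
P = σAT⁴ = 5.670×10⁻⁸ × 0.9277 × (662.4)⁴ = 1.013×10⁴ W.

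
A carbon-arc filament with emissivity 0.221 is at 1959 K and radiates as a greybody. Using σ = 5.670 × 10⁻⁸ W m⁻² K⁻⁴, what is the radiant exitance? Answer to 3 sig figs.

Stefan–Boltzmann: I = εσT⁴ = 0.221 × 5.670×10⁻⁸ × (1959)⁴ = 1.85×10⁵ W/m².

I ≈ 1.85×10⁵ W/m²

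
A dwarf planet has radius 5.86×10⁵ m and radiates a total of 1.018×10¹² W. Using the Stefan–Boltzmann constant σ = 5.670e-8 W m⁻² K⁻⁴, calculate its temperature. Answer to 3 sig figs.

T ≈ 45.2 K

Surface area A = 4πR² = 4π(5.86×10⁵ m)² = 4.31524×10¹² m².
P = σAT⁴ ⇒ T = (P/(σA))^(1/4) = (1.018×10¹²/(5.670×10⁻⁸×4.31524×10¹²))^(1/4) = 45.2 K.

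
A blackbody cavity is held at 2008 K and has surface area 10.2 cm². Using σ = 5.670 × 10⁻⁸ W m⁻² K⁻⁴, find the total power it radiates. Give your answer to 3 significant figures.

Area A = 10.2 cm² = 1.02×10⁻³ m².
P = σAT⁴ = 5.670×10⁻⁸ × 1.02×10⁻³ × (2008)⁴ = 940 W.

P ≈ 940 W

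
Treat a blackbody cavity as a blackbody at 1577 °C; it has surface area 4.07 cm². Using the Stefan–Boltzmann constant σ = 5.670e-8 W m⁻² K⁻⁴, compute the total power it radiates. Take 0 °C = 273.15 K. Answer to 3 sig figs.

T = 1577 °C + 273.15 = 1850.15 K.
Area A = 4.07 cm² = 4.07×10⁻⁴ m².
P = σAT⁴ = 5.670×10⁻⁸ × 4.07×10⁻⁴ × (1850.15)⁴ = 270 W.

P ≈ 270 W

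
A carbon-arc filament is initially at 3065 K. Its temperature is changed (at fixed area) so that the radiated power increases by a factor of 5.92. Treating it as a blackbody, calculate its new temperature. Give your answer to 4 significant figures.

T₂ ≈ 4781 K

P ∝ T⁴, so T₂/T₁ = (P₂/P₁)^(1/4) = (5.92)^(1/4) = 1.55984.
T₂ = 3065 × 1.55984 = 4781 K.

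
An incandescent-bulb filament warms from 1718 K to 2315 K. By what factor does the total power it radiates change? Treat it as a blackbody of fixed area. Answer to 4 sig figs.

P ∝ T⁴, so P₂/P₁ = (T₂/T₁)⁴ = (2315/1718)⁴ = (1.34750)⁴ = 3.297.

P₂/P₁ ≈ 3.297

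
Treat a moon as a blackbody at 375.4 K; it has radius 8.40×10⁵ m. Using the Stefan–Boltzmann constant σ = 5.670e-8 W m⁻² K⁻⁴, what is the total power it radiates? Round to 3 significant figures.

Surface area A = 4πR² = 4π(8.40×10⁵ m)² = 8.86683×10¹² m².
P = σAT⁴ = 5.670×10⁻⁸ × 8.86683×10¹² × (375.4)⁴ = 9.98×10¹⁵ W.

P ≈ 9.98×10¹⁵ W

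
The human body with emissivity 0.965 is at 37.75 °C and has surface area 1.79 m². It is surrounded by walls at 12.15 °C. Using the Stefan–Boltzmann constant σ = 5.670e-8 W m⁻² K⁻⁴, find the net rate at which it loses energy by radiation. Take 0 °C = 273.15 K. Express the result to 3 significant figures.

T = 37.75 °C + 273.15 = 310.90 K.
Surroundings: T = 12.15 °C + 273.15 = 285.30 K.
Area A = 1.79 m².
Net radiated power P_net = εσA(T⁴ − T₀⁴) = 0.965×5.670×10⁻⁸×1.79×(310.90⁴ − 285.30⁴).
T⁴ − T₀⁴ = 9.34293×10⁹ − 6.62532×10⁹ = 2.71761×10⁹ K⁴, so P_net = 266 W.

Net loss ≈ 266 W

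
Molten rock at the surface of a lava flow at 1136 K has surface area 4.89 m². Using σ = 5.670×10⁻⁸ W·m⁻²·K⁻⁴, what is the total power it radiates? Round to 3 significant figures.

P ≈ 4.62×10⁵ W

Area A = 4.89 m².
P = σAT⁴ = 5.670×10⁻⁸ × 4.89 × (1136)⁴ = 4.62×10⁵ W.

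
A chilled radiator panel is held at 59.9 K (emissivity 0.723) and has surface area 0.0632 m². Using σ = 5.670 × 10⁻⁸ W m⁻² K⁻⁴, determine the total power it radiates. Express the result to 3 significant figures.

P ≈ 0.0334 W

Area A = 0.0632 m².
P = εσAT⁴ = 0.723 × 5.670×10⁻⁸ × 0.0632 × (59.9)⁴ = 0.0334 W.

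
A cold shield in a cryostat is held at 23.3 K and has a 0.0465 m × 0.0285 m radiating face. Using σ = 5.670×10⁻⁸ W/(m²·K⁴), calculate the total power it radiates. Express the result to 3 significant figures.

P ≈ 2.21×10⁻⁵ W

Area A = 0.0465 × 0.0285 = 1.32525×10⁻³ m².
P = σAT⁴ = 5.670×10⁻⁸ × 1.32525×10⁻³ × (23.3)⁴ = 2.21×10⁻⁵ W.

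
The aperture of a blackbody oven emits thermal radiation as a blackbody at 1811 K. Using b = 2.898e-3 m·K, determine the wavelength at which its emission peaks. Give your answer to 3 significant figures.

Wien's displacement law: λ_max = b/T = (2.898×10⁻³ m·K)/(1811 K) = 1.600×10⁻⁶ m.
That is 1.60 μm, in the infrared range.

λ_max ≈ 1.60 μm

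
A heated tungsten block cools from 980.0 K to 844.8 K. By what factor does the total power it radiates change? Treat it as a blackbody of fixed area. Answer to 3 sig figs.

P₂/P₁ ≈ 0.552

P ∝ T⁴, so P₂/P₁ = (T₂/T₁)⁴ = (844.8/980.0)⁴ = (0.862041)⁴ = 0.552.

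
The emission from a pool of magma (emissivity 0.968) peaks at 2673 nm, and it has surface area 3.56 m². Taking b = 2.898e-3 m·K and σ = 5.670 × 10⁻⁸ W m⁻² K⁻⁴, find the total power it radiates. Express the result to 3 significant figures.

Wien's law: T = b/λ_max = 2.898×10⁻³/2.673×10⁻⁶ = 1084.18 K.
Area A = 3.56 m².
Then P = εσAT⁴ = 0.968×5.670×10⁻⁸×3.56×(1084.18)⁴ = 2.70×10⁵ W.

P ≈ 2.70×10⁵ W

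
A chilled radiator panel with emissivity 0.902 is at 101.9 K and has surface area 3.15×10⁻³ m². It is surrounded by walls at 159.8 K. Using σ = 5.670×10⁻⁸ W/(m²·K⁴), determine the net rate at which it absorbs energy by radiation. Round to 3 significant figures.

Area A = 3.15×10⁻³ m².
Net radiated power P_net = εσA(T⁴ − T₀⁴) = 0.902×5.670×10⁻⁸×3.15×10⁻³×(101.9⁴ − 159.8⁴).
T⁴ − T₀⁴ = 1.07819×10⁸ − 6.52089×10⁸ = -5.44270×10⁸ K⁴, so P_net = -0.0877 W — negative, meaning a net gain of 0.0877 W.

Net gain ≈ 0.0877 W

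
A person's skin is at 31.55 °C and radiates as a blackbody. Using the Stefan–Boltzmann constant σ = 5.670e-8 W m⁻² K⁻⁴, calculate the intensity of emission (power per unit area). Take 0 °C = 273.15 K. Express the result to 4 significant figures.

I ≈ 488.7 W/m²

T = 31.55 °C + 273.15 = 304.70 K.
Stefan–Boltzmann: I = σT⁴ = 5.670×10⁻⁸ × (304.70)⁴ = 488.7 W/m².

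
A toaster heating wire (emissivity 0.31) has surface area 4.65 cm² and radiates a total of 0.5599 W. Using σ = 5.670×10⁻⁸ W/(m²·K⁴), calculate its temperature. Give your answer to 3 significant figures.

Area A = 4.65 cm² = 4.65×10⁻⁴ m².
P = εσAT⁴ ⇒ T = (P/(εσA))^(1/4) = (0.5599/(0.31×5.670×10⁻⁸×4.65×10⁻⁴))^(1/4) = 512 K.

T ≈ 512 K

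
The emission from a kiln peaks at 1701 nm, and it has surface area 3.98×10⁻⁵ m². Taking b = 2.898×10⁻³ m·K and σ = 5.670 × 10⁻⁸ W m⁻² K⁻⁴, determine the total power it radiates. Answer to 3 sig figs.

P ≈ 19.0 W

Wien's law: T = b/λ_max = 2.898×10⁻³/1.701×10⁻⁶ = 1703.70 K.
Area A = 3.98×10⁻⁵ m².
Then P = σAT⁴ = 5.670×10⁻⁸×3.98×10⁻⁵×(1703.70)⁴ = 19.0 W.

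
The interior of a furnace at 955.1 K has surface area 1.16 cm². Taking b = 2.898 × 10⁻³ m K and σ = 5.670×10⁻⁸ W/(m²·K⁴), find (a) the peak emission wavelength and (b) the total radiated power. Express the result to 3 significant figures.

(a) λ_max = b/T = 2.898×10⁻³/955.1 = 3.034×10⁻⁶ m = 3.03 μm.
Area A = 1.16 cm² = 1.16×10⁻⁴ m².
(b) P = σAT⁴ = 5.670×10⁻⁸×1.16×10⁻⁴×(955.1)⁴ = 5.47 W.

λ_max ≈ 3.03 μm; P ≈ 5.47 W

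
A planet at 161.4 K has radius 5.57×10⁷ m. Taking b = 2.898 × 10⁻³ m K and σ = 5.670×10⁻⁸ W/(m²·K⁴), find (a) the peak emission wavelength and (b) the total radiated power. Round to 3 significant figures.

λ_max ≈ 18.0 μm; P ≈ 1.50×10¹⁸ W

(a) λ_max = b/T = 2.898×10⁻³/161.4 = 1.796×10⁻⁵ m = 18.0 μm.
Surface area A = 4πR² = 4π(5.57×10⁷ m)² = 3.89870×10¹⁶ m².
(b) P = σAT⁴ = 5.670×10⁻⁸×3.89870×10¹⁶×(161.4)⁴ = 1.50×10¹⁸ W.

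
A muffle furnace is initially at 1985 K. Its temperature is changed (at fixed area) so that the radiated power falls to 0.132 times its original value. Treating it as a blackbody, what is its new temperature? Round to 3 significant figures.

P ∝ T⁴, so T₂/T₁ = (P₂/P₁)^(1/4) = (0.132)^(1/4) = 0.602759.
T₂ = 1985 × 0.602759 = 1.20×10³ K.

T₂ ≈ 1.20×10³ K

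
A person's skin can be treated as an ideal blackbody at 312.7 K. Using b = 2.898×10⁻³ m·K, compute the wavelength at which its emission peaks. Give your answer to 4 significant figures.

Wien's displacement law: λ_max = b/T = (2.898×10⁻³ m·K)/(312.7 K) = 9.2677×10⁻⁶ m.
That is 9.268 μm, in the infrared range.

λ_max ≈ 9.268 μm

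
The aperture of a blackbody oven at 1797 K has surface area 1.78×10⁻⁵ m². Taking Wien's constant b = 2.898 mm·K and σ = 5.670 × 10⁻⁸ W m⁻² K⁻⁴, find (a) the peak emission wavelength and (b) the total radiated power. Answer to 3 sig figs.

λ_max ≈ 1.61×10³ nm; P ≈ 10.5 W

(a) λ_max = b/T = 2.898×10⁻³/1797 = 1.613×10⁻⁶ m = 1.61×10³ nm.
Area A = 1.78×10⁻⁵ m².
(b) P = σAT⁴ = 5.670×10⁻⁸×1.78×10⁻⁵×(1797)⁴ = 10.5 W.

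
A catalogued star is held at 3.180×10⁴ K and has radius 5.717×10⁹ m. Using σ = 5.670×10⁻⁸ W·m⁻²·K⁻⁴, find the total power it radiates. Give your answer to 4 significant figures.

Surface area A = 4πR² = 4π(5.717×10⁹ m)² = 4.10720×10²⁰ m².
P = σAT⁴ = 5.670×10⁻⁸ × 4.10720×10²⁰ × (3.180×10⁴)⁴ = 2.381×10³¹ W.

P ≈ 2.381×10³¹ W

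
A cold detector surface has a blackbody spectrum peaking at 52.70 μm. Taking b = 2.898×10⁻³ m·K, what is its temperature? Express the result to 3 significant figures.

T ≈ 55.0 K

Wien's law gives T = b/λ_max = (2.898×10⁻³ m·K)/(5.270×10⁻⁵ m) = 55.0 K.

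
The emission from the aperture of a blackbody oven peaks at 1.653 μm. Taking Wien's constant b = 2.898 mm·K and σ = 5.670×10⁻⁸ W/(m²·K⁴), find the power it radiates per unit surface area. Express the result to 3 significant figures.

I ≈ 5.36×10⁵ W/m²

Wien's law: T = b/λ_max = 2.898×10⁻³/1.653×10⁻⁶ = 1753.18 K.
Then I = σT⁴ = 5.670×10⁻⁸×(1753.18)⁴ = 5.36×10⁵ W/m².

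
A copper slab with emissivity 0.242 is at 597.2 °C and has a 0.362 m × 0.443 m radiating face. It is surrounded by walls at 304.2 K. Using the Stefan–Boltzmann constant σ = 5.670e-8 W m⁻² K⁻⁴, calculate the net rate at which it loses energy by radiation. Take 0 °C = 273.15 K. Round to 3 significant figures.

T = 597.2 °C + 273.15 = 870.35 K.
Area A = 0.362 × 0.443 = 0.160366 m².
Net radiated power P_net = εσA(T⁴ − T₀⁴) = 0.242×5.670×10⁻⁸×0.160366×(870.35⁴ − 304.2⁴).
T⁴ − T₀⁴ = 5.73820×10¹¹ − 8.56321×10⁹ = 5.65257×10¹¹ K⁴, so P_net = 1.24×10³ W.

Net loss ≈ 1.24×10³ W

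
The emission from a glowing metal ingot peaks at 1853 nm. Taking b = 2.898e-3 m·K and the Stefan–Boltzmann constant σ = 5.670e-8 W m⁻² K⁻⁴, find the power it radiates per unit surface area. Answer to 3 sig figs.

I ≈ 3.39×10⁵ W/m²

Wien's law: T = b/λ_max = 2.898×10⁻³/1.853×10⁻⁶ = 1563.95 K.
Then I = σT⁴ = 5.670×10⁻⁸×(1563.95)⁴ = 3.39×10⁵ W/m².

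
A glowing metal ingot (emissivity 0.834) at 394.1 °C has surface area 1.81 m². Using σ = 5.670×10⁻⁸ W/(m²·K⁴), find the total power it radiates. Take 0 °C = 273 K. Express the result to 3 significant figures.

T = 394.1 °C + 273 = 667.1 K.
Area A = 1.81 m².
P = εσAT⁴ = 0.834 × 5.670×10⁻⁸ × 1.81 × (667.1)⁴ = 1.70×10⁴ W.

P ≈ 1.70×10⁴ W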